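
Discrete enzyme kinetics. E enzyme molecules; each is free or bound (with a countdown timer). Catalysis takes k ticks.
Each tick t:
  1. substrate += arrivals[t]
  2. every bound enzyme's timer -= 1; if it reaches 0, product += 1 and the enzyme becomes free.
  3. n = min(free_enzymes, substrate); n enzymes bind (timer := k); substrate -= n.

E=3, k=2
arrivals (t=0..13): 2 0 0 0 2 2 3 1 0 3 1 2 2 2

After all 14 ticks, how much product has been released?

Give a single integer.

t=0: arr=2 -> substrate=0 bound=2 product=0
t=1: arr=0 -> substrate=0 bound=2 product=0
t=2: arr=0 -> substrate=0 bound=0 product=2
t=3: arr=0 -> substrate=0 bound=0 product=2
t=4: arr=2 -> substrate=0 bound=2 product=2
t=5: arr=2 -> substrate=1 bound=3 product=2
t=6: arr=3 -> substrate=2 bound=3 product=4
t=7: arr=1 -> substrate=2 bound=3 product=5
t=8: arr=0 -> substrate=0 bound=3 product=7
t=9: arr=3 -> substrate=2 bound=3 product=8
t=10: arr=1 -> substrate=1 bound=3 product=10
t=11: arr=2 -> substrate=2 bound=3 product=11
t=12: arr=2 -> substrate=2 bound=3 product=13
t=13: arr=2 -> substrate=3 bound=3 product=14

Answer: 14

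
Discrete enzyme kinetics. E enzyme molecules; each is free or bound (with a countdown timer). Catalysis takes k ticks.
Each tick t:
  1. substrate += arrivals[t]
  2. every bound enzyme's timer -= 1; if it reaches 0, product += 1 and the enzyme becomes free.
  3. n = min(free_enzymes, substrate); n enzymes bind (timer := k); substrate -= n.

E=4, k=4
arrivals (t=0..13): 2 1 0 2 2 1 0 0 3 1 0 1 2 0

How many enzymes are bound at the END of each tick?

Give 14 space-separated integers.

t=0: arr=2 -> substrate=0 bound=2 product=0
t=1: arr=1 -> substrate=0 bound=3 product=0
t=2: arr=0 -> substrate=0 bound=3 product=0
t=3: arr=2 -> substrate=1 bound=4 product=0
t=4: arr=2 -> substrate=1 bound=4 product=2
t=5: arr=1 -> substrate=1 bound=4 product=3
t=6: arr=0 -> substrate=1 bound=4 product=3
t=7: arr=0 -> substrate=0 bound=4 product=4
t=8: arr=3 -> substrate=1 bound=4 product=6
t=9: arr=1 -> substrate=1 bound=4 product=7
t=10: arr=0 -> substrate=1 bound=4 product=7
t=11: arr=1 -> substrate=1 bound=4 product=8
t=12: arr=2 -> substrate=1 bound=4 product=10
t=13: arr=0 -> substrate=0 bound=4 product=11

Answer: 2 3 3 4 4 4 4 4 4 4 4 4 4 4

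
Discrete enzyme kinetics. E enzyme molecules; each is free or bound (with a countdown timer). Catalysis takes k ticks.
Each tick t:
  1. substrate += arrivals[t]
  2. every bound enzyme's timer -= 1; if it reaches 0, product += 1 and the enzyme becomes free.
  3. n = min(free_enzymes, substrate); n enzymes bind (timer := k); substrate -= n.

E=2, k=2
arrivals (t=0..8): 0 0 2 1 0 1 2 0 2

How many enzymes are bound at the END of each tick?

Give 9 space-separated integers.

Answer: 0 0 2 2 1 2 2 2 2

Derivation:
t=0: arr=0 -> substrate=0 bound=0 product=0
t=1: arr=0 -> substrate=0 bound=0 product=0
t=2: arr=2 -> substrate=0 bound=2 product=0
t=3: arr=1 -> substrate=1 bound=2 product=0
t=4: arr=0 -> substrate=0 bound=1 product=2
t=5: arr=1 -> substrate=0 bound=2 product=2
t=6: arr=2 -> substrate=1 bound=2 product=3
t=7: arr=0 -> substrate=0 bound=2 product=4
t=8: arr=2 -> substrate=1 bound=2 product=5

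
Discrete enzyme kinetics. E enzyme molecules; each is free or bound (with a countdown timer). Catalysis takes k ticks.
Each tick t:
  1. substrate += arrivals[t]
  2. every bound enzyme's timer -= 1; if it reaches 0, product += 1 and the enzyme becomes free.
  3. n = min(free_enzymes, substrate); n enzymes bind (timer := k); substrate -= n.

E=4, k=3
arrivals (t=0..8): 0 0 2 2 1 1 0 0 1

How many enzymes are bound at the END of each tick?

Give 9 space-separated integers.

t=0: arr=0 -> substrate=0 bound=0 product=0
t=1: arr=0 -> substrate=0 bound=0 product=0
t=2: arr=2 -> substrate=0 bound=2 product=0
t=3: arr=2 -> substrate=0 bound=4 product=0
t=4: arr=1 -> substrate=1 bound=4 product=0
t=5: arr=1 -> substrate=0 bound=4 product=2
t=6: arr=0 -> substrate=0 bound=2 product=4
t=7: arr=0 -> substrate=0 bound=2 product=4
t=8: arr=1 -> substrate=0 bound=1 product=6

Answer: 0 0 2 4 4 4 2 2 1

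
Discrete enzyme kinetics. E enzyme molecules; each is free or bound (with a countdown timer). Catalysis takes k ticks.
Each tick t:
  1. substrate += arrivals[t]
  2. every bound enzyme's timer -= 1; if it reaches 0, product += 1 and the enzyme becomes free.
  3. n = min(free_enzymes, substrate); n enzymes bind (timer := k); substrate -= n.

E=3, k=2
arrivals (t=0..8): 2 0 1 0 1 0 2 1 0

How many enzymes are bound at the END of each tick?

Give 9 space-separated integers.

t=0: arr=2 -> substrate=0 bound=2 product=0
t=1: arr=0 -> substrate=0 bound=2 product=0
t=2: arr=1 -> substrate=0 bound=1 product=2
t=3: arr=0 -> substrate=0 bound=1 product=2
t=4: arr=1 -> substrate=0 bound=1 product=3
t=5: arr=0 -> substrate=0 bound=1 product=3
t=6: arr=2 -> substrate=0 bound=2 product=4
t=7: arr=1 -> substrate=0 bound=3 product=4
t=8: arr=0 -> substrate=0 bound=1 product=6

Answer: 2 2 1 1 1 1 2 3 1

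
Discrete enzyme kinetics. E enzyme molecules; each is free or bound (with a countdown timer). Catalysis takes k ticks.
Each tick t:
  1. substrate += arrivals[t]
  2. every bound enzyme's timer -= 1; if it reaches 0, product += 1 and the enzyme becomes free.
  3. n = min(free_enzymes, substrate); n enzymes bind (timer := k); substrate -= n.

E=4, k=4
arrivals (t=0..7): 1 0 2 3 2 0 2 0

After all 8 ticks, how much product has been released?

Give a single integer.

Answer: 4

Derivation:
t=0: arr=1 -> substrate=0 bound=1 product=0
t=1: arr=0 -> substrate=0 bound=1 product=0
t=2: arr=2 -> substrate=0 bound=3 product=0
t=3: arr=3 -> substrate=2 bound=4 product=0
t=4: arr=2 -> substrate=3 bound=4 product=1
t=5: arr=0 -> substrate=3 bound=4 product=1
t=6: arr=2 -> substrate=3 bound=4 product=3
t=7: arr=0 -> substrate=2 bound=4 product=4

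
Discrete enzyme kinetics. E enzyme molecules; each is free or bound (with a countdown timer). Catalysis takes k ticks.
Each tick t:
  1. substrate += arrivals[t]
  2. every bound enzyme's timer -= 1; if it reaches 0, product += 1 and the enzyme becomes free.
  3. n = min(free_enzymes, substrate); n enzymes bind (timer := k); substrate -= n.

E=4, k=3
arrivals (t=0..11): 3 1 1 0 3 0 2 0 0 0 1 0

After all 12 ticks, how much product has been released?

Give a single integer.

t=0: arr=3 -> substrate=0 bound=3 product=0
t=1: arr=1 -> substrate=0 bound=4 product=0
t=2: arr=1 -> substrate=1 bound=4 product=0
t=3: arr=0 -> substrate=0 bound=2 product=3
t=4: arr=3 -> substrate=0 bound=4 product=4
t=5: arr=0 -> substrate=0 bound=4 product=4
t=6: arr=2 -> substrate=1 bound=4 product=5
t=7: arr=0 -> substrate=0 bound=2 product=8
t=8: arr=0 -> substrate=0 bound=2 product=8
t=9: arr=0 -> substrate=0 bound=1 product=9
t=10: arr=1 -> substrate=0 bound=1 product=10
t=11: arr=0 -> substrate=0 bound=1 product=10

Answer: 10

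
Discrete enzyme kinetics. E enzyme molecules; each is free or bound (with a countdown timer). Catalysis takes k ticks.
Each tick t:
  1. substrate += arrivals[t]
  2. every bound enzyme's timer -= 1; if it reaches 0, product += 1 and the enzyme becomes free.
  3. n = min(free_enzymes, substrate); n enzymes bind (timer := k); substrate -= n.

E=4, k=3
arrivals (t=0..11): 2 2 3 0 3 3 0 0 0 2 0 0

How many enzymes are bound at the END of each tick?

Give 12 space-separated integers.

Answer: 2 4 4 4 4 4 4 4 4 4 3 3

Derivation:
t=0: arr=2 -> substrate=0 bound=2 product=0
t=1: arr=2 -> substrate=0 bound=4 product=0
t=2: arr=3 -> substrate=3 bound=4 product=0
t=3: arr=0 -> substrate=1 bound=4 product=2
t=4: arr=3 -> substrate=2 bound=4 product=4
t=5: arr=3 -> substrate=5 bound=4 product=4
t=6: arr=0 -> substrate=3 bound=4 product=6
t=7: arr=0 -> substrate=1 bound=4 product=8
t=8: arr=0 -> substrate=1 bound=4 product=8
t=9: arr=2 -> substrate=1 bound=4 product=10
t=10: arr=0 -> substrate=0 bound=3 product=12
t=11: arr=0 -> substrate=0 bound=3 product=12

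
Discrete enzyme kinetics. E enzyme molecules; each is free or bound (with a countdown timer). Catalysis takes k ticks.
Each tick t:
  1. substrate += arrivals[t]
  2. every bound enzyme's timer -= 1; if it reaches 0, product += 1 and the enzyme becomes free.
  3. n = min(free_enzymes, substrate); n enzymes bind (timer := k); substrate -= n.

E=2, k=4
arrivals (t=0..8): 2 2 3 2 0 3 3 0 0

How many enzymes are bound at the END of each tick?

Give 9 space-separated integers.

Answer: 2 2 2 2 2 2 2 2 2

Derivation:
t=0: arr=2 -> substrate=0 bound=2 product=0
t=1: arr=2 -> substrate=2 bound=2 product=0
t=2: arr=3 -> substrate=5 bound=2 product=0
t=3: arr=2 -> substrate=7 bound=2 product=0
t=4: arr=0 -> substrate=5 bound=2 product=2
t=5: arr=3 -> substrate=8 bound=2 product=2
t=6: arr=3 -> substrate=11 bound=2 product=2
t=7: arr=0 -> substrate=11 bound=2 product=2
t=8: arr=0 -> substrate=9 bound=2 product=4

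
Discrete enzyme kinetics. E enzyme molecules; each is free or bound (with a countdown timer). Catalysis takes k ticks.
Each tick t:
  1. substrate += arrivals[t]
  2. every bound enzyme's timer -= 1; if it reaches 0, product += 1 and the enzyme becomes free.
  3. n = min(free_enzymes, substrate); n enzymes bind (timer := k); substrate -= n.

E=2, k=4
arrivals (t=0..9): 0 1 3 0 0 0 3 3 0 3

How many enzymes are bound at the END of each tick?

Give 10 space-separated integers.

Answer: 0 1 2 2 2 2 2 2 2 2

Derivation:
t=0: arr=0 -> substrate=0 bound=0 product=0
t=1: arr=1 -> substrate=0 bound=1 product=0
t=2: arr=3 -> substrate=2 bound=2 product=0
t=3: arr=0 -> substrate=2 bound=2 product=0
t=4: arr=0 -> substrate=2 bound=2 product=0
t=5: arr=0 -> substrate=1 bound=2 product=1
t=6: arr=3 -> substrate=3 bound=2 product=2
t=7: arr=3 -> substrate=6 bound=2 product=2
t=8: arr=0 -> substrate=6 bound=2 product=2
t=9: arr=3 -> substrate=8 bound=2 product=3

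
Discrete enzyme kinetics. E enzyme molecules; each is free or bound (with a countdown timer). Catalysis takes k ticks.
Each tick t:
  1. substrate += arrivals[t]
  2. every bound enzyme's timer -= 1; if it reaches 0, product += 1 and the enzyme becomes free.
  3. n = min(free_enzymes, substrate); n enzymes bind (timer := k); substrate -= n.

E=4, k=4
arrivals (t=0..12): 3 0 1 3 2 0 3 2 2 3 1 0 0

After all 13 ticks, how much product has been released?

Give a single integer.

Answer: 11

Derivation:
t=0: arr=3 -> substrate=0 bound=3 product=0
t=1: arr=0 -> substrate=0 bound=3 product=0
t=2: arr=1 -> substrate=0 bound=4 product=0
t=3: arr=3 -> substrate=3 bound=4 product=0
t=4: arr=2 -> substrate=2 bound=4 product=3
t=5: arr=0 -> substrate=2 bound=4 product=3
t=6: arr=3 -> substrate=4 bound=4 product=4
t=7: arr=2 -> substrate=6 bound=4 product=4
t=8: arr=2 -> substrate=5 bound=4 product=7
t=9: arr=3 -> substrate=8 bound=4 product=7
t=10: arr=1 -> substrate=8 bound=4 product=8
t=11: arr=0 -> substrate=8 bound=4 product=8
t=12: arr=0 -> substrate=5 bound=4 product=11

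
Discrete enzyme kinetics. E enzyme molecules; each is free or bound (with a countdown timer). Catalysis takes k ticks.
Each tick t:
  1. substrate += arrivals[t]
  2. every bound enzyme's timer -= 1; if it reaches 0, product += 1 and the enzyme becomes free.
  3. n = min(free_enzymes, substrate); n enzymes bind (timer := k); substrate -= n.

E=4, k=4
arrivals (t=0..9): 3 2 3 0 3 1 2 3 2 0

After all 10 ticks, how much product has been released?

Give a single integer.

Answer: 8

Derivation:
t=0: arr=3 -> substrate=0 bound=3 product=0
t=1: arr=2 -> substrate=1 bound=4 product=0
t=2: arr=3 -> substrate=4 bound=4 product=0
t=3: arr=0 -> substrate=4 bound=4 product=0
t=4: arr=3 -> substrate=4 bound=4 product=3
t=5: arr=1 -> substrate=4 bound=4 product=4
t=6: arr=2 -> substrate=6 bound=4 product=4
t=7: arr=3 -> substrate=9 bound=4 product=4
t=8: arr=2 -> substrate=8 bound=4 product=7
t=9: arr=0 -> substrate=7 bound=4 product=8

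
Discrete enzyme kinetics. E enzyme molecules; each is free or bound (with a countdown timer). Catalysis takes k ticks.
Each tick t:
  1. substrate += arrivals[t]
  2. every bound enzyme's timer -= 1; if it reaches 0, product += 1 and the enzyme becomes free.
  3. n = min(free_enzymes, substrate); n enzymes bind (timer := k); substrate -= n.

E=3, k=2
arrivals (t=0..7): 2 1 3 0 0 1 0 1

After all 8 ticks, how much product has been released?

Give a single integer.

Answer: 7

Derivation:
t=0: arr=2 -> substrate=0 bound=2 product=0
t=1: arr=1 -> substrate=0 bound=3 product=0
t=2: arr=3 -> substrate=1 bound=3 product=2
t=3: arr=0 -> substrate=0 bound=3 product=3
t=4: arr=0 -> substrate=0 bound=1 product=5
t=5: arr=1 -> substrate=0 bound=1 product=6
t=6: arr=0 -> substrate=0 bound=1 product=6
t=7: arr=1 -> substrate=0 bound=1 product=7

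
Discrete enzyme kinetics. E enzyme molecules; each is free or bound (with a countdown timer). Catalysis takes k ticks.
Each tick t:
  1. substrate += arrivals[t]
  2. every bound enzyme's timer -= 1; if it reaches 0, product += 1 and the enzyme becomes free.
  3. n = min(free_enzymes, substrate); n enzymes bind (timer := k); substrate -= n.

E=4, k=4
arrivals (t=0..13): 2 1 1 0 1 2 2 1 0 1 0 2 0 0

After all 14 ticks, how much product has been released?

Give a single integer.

Answer: 11

Derivation:
t=0: arr=2 -> substrate=0 bound=2 product=0
t=1: arr=1 -> substrate=0 bound=3 product=0
t=2: arr=1 -> substrate=0 bound=4 product=0
t=3: arr=0 -> substrate=0 bound=4 product=0
t=4: arr=1 -> substrate=0 bound=3 product=2
t=5: arr=2 -> substrate=0 bound=4 product=3
t=6: arr=2 -> substrate=1 bound=4 product=4
t=7: arr=1 -> substrate=2 bound=4 product=4
t=8: arr=0 -> substrate=1 bound=4 product=5
t=9: arr=1 -> substrate=0 bound=4 product=7
t=10: arr=0 -> substrate=0 bound=3 product=8
t=11: arr=2 -> substrate=1 bound=4 product=8
t=12: arr=0 -> substrate=0 bound=4 product=9
t=13: arr=0 -> substrate=0 bound=2 product=11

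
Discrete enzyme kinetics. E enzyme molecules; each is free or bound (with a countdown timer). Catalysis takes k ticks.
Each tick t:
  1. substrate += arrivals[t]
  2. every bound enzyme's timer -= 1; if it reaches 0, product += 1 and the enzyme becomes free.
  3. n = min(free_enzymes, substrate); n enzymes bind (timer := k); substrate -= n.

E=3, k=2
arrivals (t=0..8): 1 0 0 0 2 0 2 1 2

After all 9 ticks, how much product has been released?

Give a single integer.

Answer: 5

Derivation:
t=0: arr=1 -> substrate=0 bound=1 product=0
t=1: arr=0 -> substrate=0 bound=1 product=0
t=2: arr=0 -> substrate=0 bound=0 product=1
t=3: arr=0 -> substrate=0 bound=0 product=1
t=4: arr=2 -> substrate=0 bound=2 product=1
t=5: arr=0 -> substrate=0 bound=2 product=1
t=6: arr=2 -> substrate=0 bound=2 product=3
t=7: arr=1 -> substrate=0 bound=3 product=3
t=8: arr=2 -> substrate=0 bound=3 product=5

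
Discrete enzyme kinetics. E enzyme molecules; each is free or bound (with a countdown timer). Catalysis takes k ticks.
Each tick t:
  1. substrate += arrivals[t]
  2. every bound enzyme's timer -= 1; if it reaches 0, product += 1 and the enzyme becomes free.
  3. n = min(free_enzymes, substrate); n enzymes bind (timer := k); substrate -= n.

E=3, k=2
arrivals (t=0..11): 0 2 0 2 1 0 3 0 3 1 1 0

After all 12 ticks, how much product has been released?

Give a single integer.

t=0: arr=0 -> substrate=0 bound=0 product=0
t=1: arr=2 -> substrate=0 bound=2 product=0
t=2: arr=0 -> substrate=0 bound=2 product=0
t=3: arr=2 -> substrate=0 bound=2 product=2
t=4: arr=1 -> substrate=0 bound=3 product=2
t=5: arr=0 -> substrate=0 bound=1 product=4
t=6: arr=3 -> substrate=0 bound=3 product=5
t=7: arr=0 -> substrate=0 bound=3 product=5
t=8: arr=3 -> substrate=0 bound=3 product=8
t=9: arr=1 -> substrate=1 bound=3 product=8
t=10: arr=1 -> substrate=0 bound=2 product=11
t=11: arr=0 -> substrate=0 bound=2 product=11

Answer: 11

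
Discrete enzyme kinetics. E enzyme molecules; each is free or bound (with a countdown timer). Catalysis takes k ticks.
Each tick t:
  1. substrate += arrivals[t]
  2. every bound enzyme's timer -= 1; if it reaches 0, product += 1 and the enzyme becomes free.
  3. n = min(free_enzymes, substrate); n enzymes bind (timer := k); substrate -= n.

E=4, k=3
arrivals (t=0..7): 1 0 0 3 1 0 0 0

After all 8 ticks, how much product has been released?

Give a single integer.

t=0: arr=1 -> substrate=0 bound=1 product=0
t=1: arr=0 -> substrate=0 bound=1 product=0
t=2: arr=0 -> substrate=0 bound=1 product=0
t=3: arr=3 -> substrate=0 bound=3 product=1
t=4: arr=1 -> substrate=0 bound=4 product=1
t=5: arr=0 -> substrate=0 bound=4 product=1
t=6: arr=0 -> substrate=0 bound=1 product=4
t=7: arr=0 -> substrate=0 bound=0 product=5

Answer: 5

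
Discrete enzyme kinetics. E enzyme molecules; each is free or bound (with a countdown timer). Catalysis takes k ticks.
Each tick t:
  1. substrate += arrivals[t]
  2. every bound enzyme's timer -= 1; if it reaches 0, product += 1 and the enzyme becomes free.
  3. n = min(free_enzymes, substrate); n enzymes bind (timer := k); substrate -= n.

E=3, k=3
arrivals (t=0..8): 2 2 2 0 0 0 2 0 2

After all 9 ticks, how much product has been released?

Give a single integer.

Answer: 6

Derivation:
t=0: arr=2 -> substrate=0 bound=2 product=0
t=1: arr=2 -> substrate=1 bound=3 product=0
t=2: arr=2 -> substrate=3 bound=3 product=0
t=3: arr=0 -> substrate=1 bound=3 product=2
t=4: arr=0 -> substrate=0 bound=3 product=3
t=5: arr=0 -> substrate=0 bound=3 product=3
t=6: arr=2 -> substrate=0 bound=3 product=5
t=7: arr=0 -> substrate=0 bound=2 product=6
t=8: arr=2 -> substrate=1 bound=3 product=6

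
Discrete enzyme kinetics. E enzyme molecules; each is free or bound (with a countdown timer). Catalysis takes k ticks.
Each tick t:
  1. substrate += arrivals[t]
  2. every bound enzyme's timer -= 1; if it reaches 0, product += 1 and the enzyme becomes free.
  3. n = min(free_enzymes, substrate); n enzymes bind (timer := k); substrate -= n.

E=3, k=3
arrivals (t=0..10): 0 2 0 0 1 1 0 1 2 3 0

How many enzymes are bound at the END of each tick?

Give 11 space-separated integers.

Answer: 0 2 2 2 1 2 2 2 3 3 3

Derivation:
t=0: arr=0 -> substrate=0 bound=0 product=0
t=1: arr=2 -> substrate=0 bound=2 product=0
t=2: arr=0 -> substrate=0 bound=2 product=0
t=3: arr=0 -> substrate=0 bound=2 product=0
t=4: arr=1 -> substrate=0 bound=1 product=2
t=5: arr=1 -> substrate=0 bound=2 product=2
t=6: arr=0 -> substrate=0 bound=2 product=2
t=7: arr=1 -> substrate=0 bound=2 product=3
t=8: arr=2 -> substrate=0 bound=3 product=4
t=9: arr=3 -> substrate=3 bound=3 product=4
t=10: arr=0 -> substrate=2 bound=3 product=5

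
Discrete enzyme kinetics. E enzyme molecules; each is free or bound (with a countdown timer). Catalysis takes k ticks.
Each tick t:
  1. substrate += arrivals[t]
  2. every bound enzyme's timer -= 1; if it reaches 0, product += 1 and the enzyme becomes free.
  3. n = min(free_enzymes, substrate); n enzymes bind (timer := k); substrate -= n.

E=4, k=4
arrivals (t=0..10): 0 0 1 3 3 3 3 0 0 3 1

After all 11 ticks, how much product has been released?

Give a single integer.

Answer: 5

Derivation:
t=0: arr=0 -> substrate=0 bound=0 product=0
t=1: arr=0 -> substrate=0 bound=0 product=0
t=2: arr=1 -> substrate=0 bound=1 product=0
t=3: arr=3 -> substrate=0 bound=4 product=0
t=4: arr=3 -> substrate=3 bound=4 product=0
t=5: arr=3 -> substrate=6 bound=4 product=0
t=6: arr=3 -> substrate=8 bound=4 product=1
t=7: arr=0 -> substrate=5 bound=4 product=4
t=8: arr=0 -> substrate=5 bound=4 product=4
t=9: arr=3 -> substrate=8 bound=4 product=4
t=10: arr=1 -> substrate=8 bound=4 product=5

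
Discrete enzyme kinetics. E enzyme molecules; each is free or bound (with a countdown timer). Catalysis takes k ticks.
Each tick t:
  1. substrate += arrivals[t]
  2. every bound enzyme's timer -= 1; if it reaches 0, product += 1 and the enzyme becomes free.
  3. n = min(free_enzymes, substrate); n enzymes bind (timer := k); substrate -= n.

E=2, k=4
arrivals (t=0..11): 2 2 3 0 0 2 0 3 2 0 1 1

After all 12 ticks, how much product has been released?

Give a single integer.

t=0: arr=2 -> substrate=0 bound=2 product=0
t=1: arr=2 -> substrate=2 bound=2 product=0
t=2: arr=3 -> substrate=5 bound=2 product=0
t=3: arr=0 -> substrate=5 bound=2 product=0
t=4: arr=0 -> substrate=3 bound=2 product=2
t=5: arr=2 -> substrate=5 bound=2 product=2
t=6: arr=0 -> substrate=5 bound=2 product=2
t=7: arr=3 -> substrate=8 bound=2 product=2
t=8: arr=2 -> substrate=8 bound=2 product=4
t=9: arr=0 -> substrate=8 bound=2 product=4
t=10: arr=1 -> substrate=9 bound=2 product=4
t=11: arr=1 -> substrate=10 bound=2 product=4

Answer: 4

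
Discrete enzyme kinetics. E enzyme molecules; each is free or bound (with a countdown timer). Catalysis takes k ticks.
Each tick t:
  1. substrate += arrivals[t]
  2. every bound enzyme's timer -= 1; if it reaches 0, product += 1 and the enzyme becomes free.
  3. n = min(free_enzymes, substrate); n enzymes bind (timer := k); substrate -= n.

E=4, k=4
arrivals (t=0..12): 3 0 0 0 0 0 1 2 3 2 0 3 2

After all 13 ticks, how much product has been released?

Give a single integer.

t=0: arr=3 -> substrate=0 bound=3 product=0
t=1: arr=0 -> substrate=0 bound=3 product=0
t=2: arr=0 -> substrate=0 bound=3 product=0
t=3: arr=0 -> substrate=0 bound=3 product=0
t=4: arr=0 -> substrate=0 bound=0 product=3
t=5: arr=0 -> substrate=0 bound=0 product=3
t=6: arr=1 -> substrate=0 bound=1 product=3
t=7: arr=2 -> substrate=0 bound=3 product=3
t=8: arr=3 -> substrate=2 bound=4 product=3
t=9: arr=2 -> substrate=4 bound=4 product=3
t=10: arr=0 -> substrate=3 bound=4 product=4
t=11: arr=3 -> substrate=4 bound=4 product=6
t=12: arr=2 -> substrate=5 bound=4 product=7

Answer: 7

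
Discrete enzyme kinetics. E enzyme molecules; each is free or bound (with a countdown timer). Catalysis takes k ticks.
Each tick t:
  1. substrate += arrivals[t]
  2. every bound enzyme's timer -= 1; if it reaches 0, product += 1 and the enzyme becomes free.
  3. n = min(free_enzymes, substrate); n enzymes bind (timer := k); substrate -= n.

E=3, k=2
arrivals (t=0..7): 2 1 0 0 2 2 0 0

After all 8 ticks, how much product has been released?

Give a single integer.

t=0: arr=2 -> substrate=0 bound=2 product=0
t=1: arr=1 -> substrate=0 bound=3 product=0
t=2: arr=0 -> substrate=0 bound=1 product=2
t=3: arr=0 -> substrate=0 bound=0 product=3
t=4: arr=2 -> substrate=0 bound=2 product=3
t=5: arr=2 -> substrate=1 bound=3 product=3
t=6: arr=0 -> substrate=0 bound=2 product=5
t=7: arr=0 -> substrate=0 bound=1 product=6

Answer: 6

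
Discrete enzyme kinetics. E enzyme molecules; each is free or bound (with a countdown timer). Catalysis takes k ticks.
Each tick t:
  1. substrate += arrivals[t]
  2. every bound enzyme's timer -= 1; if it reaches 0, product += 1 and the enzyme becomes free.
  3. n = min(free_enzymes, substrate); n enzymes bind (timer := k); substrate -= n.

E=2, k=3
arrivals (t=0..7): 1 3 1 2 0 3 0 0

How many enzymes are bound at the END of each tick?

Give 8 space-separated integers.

t=0: arr=1 -> substrate=0 bound=1 product=0
t=1: arr=3 -> substrate=2 bound=2 product=0
t=2: arr=1 -> substrate=3 bound=2 product=0
t=3: arr=2 -> substrate=4 bound=2 product=1
t=4: arr=0 -> substrate=3 bound=2 product=2
t=5: arr=3 -> substrate=6 bound=2 product=2
t=6: arr=0 -> substrate=5 bound=2 product=3
t=7: arr=0 -> substrate=4 bound=2 product=4

Answer: 1 2 2 2 2 2 2 2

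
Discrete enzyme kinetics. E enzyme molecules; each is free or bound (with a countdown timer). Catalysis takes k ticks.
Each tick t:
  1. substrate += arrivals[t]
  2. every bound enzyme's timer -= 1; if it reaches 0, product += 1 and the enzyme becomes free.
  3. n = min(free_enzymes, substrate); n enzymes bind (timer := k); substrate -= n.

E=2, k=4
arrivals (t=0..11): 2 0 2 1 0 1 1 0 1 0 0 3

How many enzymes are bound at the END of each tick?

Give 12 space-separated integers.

t=0: arr=2 -> substrate=0 bound=2 product=0
t=1: arr=0 -> substrate=0 bound=2 product=0
t=2: arr=2 -> substrate=2 bound=2 product=0
t=3: arr=1 -> substrate=3 bound=2 product=0
t=4: arr=0 -> substrate=1 bound=2 product=2
t=5: arr=1 -> substrate=2 bound=2 product=2
t=6: arr=1 -> substrate=3 bound=2 product=2
t=7: arr=0 -> substrate=3 bound=2 product=2
t=8: arr=1 -> substrate=2 bound=2 product=4
t=9: arr=0 -> substrate=2 bound=2 product=4
t=10: arr=0 -> substrate=2 bound=2 product=4
t=11: arr=3 -> substrate=5 bound=2 product=4

Answer: 2 2 2 2 2 2 2 2 2 2 2 2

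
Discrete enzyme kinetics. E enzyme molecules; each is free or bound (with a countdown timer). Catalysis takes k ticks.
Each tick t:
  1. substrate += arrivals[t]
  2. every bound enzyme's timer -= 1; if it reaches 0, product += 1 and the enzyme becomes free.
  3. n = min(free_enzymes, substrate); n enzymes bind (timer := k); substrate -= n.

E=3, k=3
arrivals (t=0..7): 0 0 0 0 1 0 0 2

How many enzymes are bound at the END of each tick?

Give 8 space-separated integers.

t=0: arr=0 -> substrate=0 bound=0 product=0
t=1: arr=0 -> substrate=0 bound=0 product=0
t=2: arr=0 -> substrate=0 bound=0 product=0
t=3: arr=0 -> substrate=0 bound=0 product=0
t=4: arr=1 -> substrate=0 bound=1 product=0
t=5: arr=0 -> substrate=0 bound=1 product=0
t=6: arr=0 -> substrate=0 bound=1 product=0
t=7: arr=2 -> substrate=0 bound=2 product=1

Answer: 0 0 0 0 1 1 1 2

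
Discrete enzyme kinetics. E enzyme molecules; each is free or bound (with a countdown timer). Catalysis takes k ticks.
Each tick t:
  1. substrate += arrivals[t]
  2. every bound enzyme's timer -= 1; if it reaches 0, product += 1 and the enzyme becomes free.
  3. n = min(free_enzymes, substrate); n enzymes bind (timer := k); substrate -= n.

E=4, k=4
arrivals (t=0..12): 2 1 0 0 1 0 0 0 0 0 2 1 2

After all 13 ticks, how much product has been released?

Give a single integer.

Answer: 4

Derivation:
t=0: arr=2 -> substrate=0 bound=2 product=0
t=1: arr=1 -> substrate=0 bound=3 product=0
t=2: arr=0 -> substrate=0 bound=3 product=0
t=3: arr=0 -> substrate=0 bound=3 product=0
t=4: arr=1 -> substrate=0 bound=2 product=2
t=5: arr=0 -> substrate=0 bound=1 product=3
t=6: arr=0 -> substrate=0 bound=1 product=3
t=7: arr=0 -> substrate=0 bound=1 product=3
t=8: arr=0 -> substrate=0 bound=0 product=4
t=9: arr=0 -> substrate=0 bound=0 product=4
t=10: arr=2 -> substrate=0 bound=2 product=4
t=11: arr=1 -> substrate=0 bound=3 product=4
t=12: arr=2 -> substrate=1 bound=4 product=4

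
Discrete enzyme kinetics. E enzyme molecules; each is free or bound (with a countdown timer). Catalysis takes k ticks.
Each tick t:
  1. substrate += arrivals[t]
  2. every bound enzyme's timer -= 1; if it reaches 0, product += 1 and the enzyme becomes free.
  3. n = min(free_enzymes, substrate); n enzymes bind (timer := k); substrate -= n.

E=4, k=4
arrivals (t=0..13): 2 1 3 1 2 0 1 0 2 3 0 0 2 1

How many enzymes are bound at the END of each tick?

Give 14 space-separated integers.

t=0: arr=2 -> substrate=0 bound=2 product=0
t=1: arr=1 -> substrate=0 bound=3 product=0
t=2: arr=3 -> substrate=2 bound=4 product=0
t=3: arr=1 -> substrate=3 bound=4 product=0
t=4: arr=2 -> substrate=3 bound=4 product=2
t=5: arr=0 -> substrate=2 bound=4 product=3
t=6: arr=1 -> substrate=2 bound=4 product=4
t=7: arr=0 -> substrate=2 bound=4 product=4
t=8: arr=2 -> substrate=2 bound=4 product=6
t=9: arr=3 -> substrate=4 bound=4 product=7
t=10: arr=0 -> substrate=3 bound=4 product=8
t=11: arr=0 -> substrate=3 bound=4 product=8
t=12: arr=2 -> substrate=3 bound=4 product=10
t=13: arr=1 -> substrate=3 bound=4 product=11

Answer: 2 3 4 4 4 4 4 4 4 4 4 4 4 4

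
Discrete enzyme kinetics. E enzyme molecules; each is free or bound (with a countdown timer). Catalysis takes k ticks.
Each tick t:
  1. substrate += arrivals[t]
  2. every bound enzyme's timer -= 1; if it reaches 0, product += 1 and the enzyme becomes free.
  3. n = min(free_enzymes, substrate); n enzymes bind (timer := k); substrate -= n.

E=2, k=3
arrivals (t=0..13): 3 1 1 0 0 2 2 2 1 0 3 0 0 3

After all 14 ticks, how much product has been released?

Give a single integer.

Answer: 8

Derivation:
t=0: arr=3 -> substrate=1 bound=2 product=0
t=1: arr=1 -> substrate=2 bound=2 product=0
t=2: arr=1 -> substrate=3 bound=2 product=0
t=3: arr=0 -> substrate=1 bound=2 product=2
t=4: arr=0 -> substrate=1 bound=2 product=2
t=5: arr=2 -> substrate=3 bound=2 product=2
t=6: arr=2 -> substrate=3 bound=2 product=4
t=7: arr=2 -> substrate=5 bound=2 product=4
t=8: arr=1 -> substrate=6 bound=2 product=4
t=9: arr=0 -> substrate=4 bound=2 product=6
t=10: arr=3 -> substrate=7 bound=2 product=6
t=11: arr=0 -> substrate=7 bound=2 product=6
t=12: arr=0 -> substrate=5 bound=2 product=8
t=13: arr=3 -> substrate=8 bound=2 product=8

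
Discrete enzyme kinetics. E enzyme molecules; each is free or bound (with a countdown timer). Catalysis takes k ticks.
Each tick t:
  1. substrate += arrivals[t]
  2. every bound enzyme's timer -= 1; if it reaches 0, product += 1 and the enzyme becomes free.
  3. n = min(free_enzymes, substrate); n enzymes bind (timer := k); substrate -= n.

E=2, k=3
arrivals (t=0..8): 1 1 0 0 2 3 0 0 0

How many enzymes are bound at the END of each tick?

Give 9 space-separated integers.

t=0: arr=1 -> substrate=0 bound=1 product=0
t=1: arr=1 -> substrate=0 bound=2 product=0
t=2: arr=0 -> substrate=0 bound=2 product=0
t=3: arr=0 -> substrate=0 bound=1 product=1
t=4: arr=2 -> substrate=0 bound=2 product=2
t=5: arr=3 -> substrate=3 bound=2 product=2
t=6: arr=0 -> substrate=3 bound=2 product=2
t=7: arr=0 -> substrate=1 bound=2 product=4
t=8: arr=0 -> substrate=1 bound=2 product=4

Answer: 1 2 2 1 2 2 2 2 2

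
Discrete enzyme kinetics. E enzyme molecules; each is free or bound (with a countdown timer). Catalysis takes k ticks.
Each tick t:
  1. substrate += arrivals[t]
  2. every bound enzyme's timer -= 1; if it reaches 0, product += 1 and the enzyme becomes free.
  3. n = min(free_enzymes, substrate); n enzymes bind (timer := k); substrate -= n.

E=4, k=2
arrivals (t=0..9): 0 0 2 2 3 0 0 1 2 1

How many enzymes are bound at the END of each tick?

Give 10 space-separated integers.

t=0: arr=0 -> substrate=0 bound=0 product=0
t=1: arr=0 -> substrate=0 bound=0 product=0
t=2: arr=2 -> substrate=0 bound=2 product=0
t=3: arr=2 -> substrate=0 bound=4 product=0
t=4: arr=3 -> substrate=1 bound=4 product=2
t=5: arr=0 -> substrate=0 bound=3 product=4
t=6: arr=0 -> substrate=0 bound=1 product=6
t=7: arr=1 -> substrate=0 bound=1 product=7
t=8: arr=2 -> substrate=0 bound=3 product=7
t=9: arr=1 -> substrate=0 bound=3 product=8

Answer: 0 0 2 4 4 3 1 1 3 3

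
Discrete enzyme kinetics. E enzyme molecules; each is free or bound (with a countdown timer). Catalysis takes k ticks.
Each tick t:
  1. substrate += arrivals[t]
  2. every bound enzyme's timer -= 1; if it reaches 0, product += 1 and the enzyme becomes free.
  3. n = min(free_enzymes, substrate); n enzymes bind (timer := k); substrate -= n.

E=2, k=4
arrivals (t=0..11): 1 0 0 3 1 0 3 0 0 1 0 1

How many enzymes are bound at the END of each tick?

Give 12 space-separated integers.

t=0: arr=1 -> substrate=0 bound=1 product=0
t=1: arr=0 -> substrate=0 bound=1 product=0
t=2: arr=0 -> substrate=0 bound=1 product=0
t=3: arr=3 -> substrate=2 bound=2 product=0
t=4: arr=1 -> substrate=2 bound=2 product=1
t=5: arr=0 -> substrate=2 bound=2 product=1
t=6: arr=3 -> substrate=5 bound=2 product=1
t=7: arr=0 -> substrate=4 bound=2 product=2
t=8: arr=0 -> substrate=3 bound=2 product=3
t=9: arr=1 -> substrate=4 bound=2 product=3
t=10: arr=0 -> substrate=4 bound=2 product=3
t=11: arr=1 -> substrate=4 bound=2 product=4

Answer: 1 1 1 2 2 2 2 2 2 2 2 2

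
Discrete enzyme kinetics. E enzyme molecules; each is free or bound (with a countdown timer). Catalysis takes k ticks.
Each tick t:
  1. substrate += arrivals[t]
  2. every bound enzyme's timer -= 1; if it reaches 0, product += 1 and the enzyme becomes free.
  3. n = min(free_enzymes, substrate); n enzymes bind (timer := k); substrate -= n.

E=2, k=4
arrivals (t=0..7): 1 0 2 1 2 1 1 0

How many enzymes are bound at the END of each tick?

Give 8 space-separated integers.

t=0: arr=1 -> substrate=0 bound=1 product=0
t=1: arr=0 -> substrate=0 bound=1 product=0
t=2: arr=2 -> substrate=1 bound=2 product=0
t=3: arr=1 -> substrate=2 bound=2 product=0
t=4: arr=2 -> substrate=3 bound=2 product=1
t=5: arr=1 -> substrate=4 bound=2 product=1
t=6: arr=1 -> substrate=4 bound=2 product=2
t=7: arr=0 -> substrate=4 bound=2 product=2

Answer: 1 1 2 2 2 2 2 2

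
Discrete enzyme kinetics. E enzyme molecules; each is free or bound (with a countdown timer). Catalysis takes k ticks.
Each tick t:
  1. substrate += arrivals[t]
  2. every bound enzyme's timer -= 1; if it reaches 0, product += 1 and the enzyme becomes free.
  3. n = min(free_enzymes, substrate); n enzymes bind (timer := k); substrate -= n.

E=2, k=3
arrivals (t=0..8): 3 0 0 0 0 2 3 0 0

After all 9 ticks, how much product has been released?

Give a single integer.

t=0: arr=3 -> substrate=1 bound=2 product=0
t=1: arr=0 -> substrate=1 bound=2 product=0
t=2: arr=0 -> substrate=1 bound=2 product=0
t=3: arr=0 -> substrate=0 bound=1 product=2
t=4: arr=0 -> substrate=0 bound=1 product=2
t=5: arr=2 -> substrate=1 bound=2 product=2
t=6: arr=3 -> substrate=3 bound=2 product=3
t=7: arr=0 -> substrate=3 bound=2 product=3
t=8: arr=0 -> substrate=2 bound=2 product=4

Answer: 4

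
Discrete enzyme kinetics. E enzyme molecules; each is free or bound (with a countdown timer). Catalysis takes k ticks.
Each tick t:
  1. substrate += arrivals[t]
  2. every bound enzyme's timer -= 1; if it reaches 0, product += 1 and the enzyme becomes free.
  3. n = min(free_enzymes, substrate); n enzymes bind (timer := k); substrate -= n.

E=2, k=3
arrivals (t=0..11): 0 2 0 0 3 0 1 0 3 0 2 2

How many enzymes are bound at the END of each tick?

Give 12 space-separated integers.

t=0: arr=0 -> substrate=0 bound=0 product=0
t=1: arr=2 -> substrate=0 bound=2 product=0
t=2: arr=0 -> substrate=0 bound=2 product=0
t=3: arr=0 -> substrate=0 bound=2 product=0
t=4: arr=3 -> substrate=1 bound=2 product=2
t=5: arr=0 -> substrate=1 bound=2 product=2
t=6: arr=1 -> substrate=2 bound=2 product=2
t=7: arr=0 -> substrate=0 bound=2 product=4
t=8: arr=3 -> substrate=3 bound=2 product=4
t=9: arr=0 -> substrate=3 bound=2 product=4
t=10: arr=2 -> substrate=3 bound=2 product=6
t=11: arr=2 -> substrate=5 bound=2 product=6

Answer: 0 2 2 2 2 2 2 2 2 2 2 2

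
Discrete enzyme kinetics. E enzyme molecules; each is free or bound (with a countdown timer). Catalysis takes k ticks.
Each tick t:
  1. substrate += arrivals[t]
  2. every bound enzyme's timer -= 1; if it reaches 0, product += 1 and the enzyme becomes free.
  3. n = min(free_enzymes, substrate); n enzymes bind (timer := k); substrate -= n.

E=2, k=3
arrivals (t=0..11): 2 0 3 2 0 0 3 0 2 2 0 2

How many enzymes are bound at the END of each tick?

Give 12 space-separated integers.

t=0: arr=2 -> substrate=0 bound=2 product=0
t=1: arr=0 -> substrate=0 bound=2 product=0
t=2: arr=3 -> substrate=3 bound=2 product=0
t=3: arr=2 -> substrate=3 bound=2 product=2
t=4: arr=0 -> substrate=3 bound=2 product=2
t=5: arr=0 -> substrate=3 bound=2 product=2
t=6: arr=3 -> substrate=4 bound=2 product=4
t=7: arr=0 -> substrate=4 bound=2 product=4
t=8: arr=2 -> substrate=6 bound=2 product=4
t=9: arr=2 -> substrate=6 bound=2 product=6
t=10: arr=0 -> substrate=6 bound=2 product=6
t=11: arr=2 -> substrate=8 bound=2 product=6

Answer: 2 2 2 2 2 2 2 2 2 2 2 2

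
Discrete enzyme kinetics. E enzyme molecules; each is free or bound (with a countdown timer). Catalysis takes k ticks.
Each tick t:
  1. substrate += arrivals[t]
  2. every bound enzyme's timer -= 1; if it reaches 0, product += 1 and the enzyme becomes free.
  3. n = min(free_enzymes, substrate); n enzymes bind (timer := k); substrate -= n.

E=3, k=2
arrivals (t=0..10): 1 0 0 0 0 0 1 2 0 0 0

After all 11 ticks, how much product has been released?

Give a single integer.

t=0: arr=1 -> substrate=0 bound=1 product=0
t=1: arr=0 -> substrate=0 bound=1 product=0
t=2: arr=0 -> substrate=0 bound=0 product=1
t=3: arr=0 -> substrate=0 bound=0 product=1
t=4: arr=0 -> substrate=0 bound=0 product=1
t=5: arr=0 -> substrate=0 bound=0 product=1
t=6: arr=1 -> substrate=0 bound=1 product=1
t=7: arr=2 -> substrate=0 bound=3 product=1
t=8: arr=0 -> substrate=0 bound=2 product=2
t=9: arr=0 -> substrate=0 bound=0 product=4
t=10: arr=0 -> substrate=0 bound=0 product=4

Answer: 4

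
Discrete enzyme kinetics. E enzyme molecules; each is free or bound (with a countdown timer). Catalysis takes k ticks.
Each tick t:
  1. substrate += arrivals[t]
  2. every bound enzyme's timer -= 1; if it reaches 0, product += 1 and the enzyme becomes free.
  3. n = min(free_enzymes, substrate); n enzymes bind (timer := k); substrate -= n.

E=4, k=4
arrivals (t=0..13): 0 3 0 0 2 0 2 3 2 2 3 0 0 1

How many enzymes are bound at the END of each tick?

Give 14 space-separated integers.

Answer: 0 3 3 3 4 2 4 4 4 4 4 4 4 4

Derivation:
t=0: arr=0 -> substrate=0 bound=0 product=0
t=1: arr=3 -> substrate=0 bound=3 product=0
t=2: arr=0 -> substrate=0 bound=3 product=0
t=3: arr=0 -> substrate=0 bound=3 product=0
t=4: arr=2 -> substrate=1 bound=4 product=0
t=5: arr=0 -> substrate=0 bound=2 product=3
t=6: arr=2 -> substrate=0 bound=4 product=3
t=7: arr=3 -> substrate=3 bound=4 product=3
t=8: arr=2 -> substrate=4 bound=4 product=4
t=9: arr=2 -> substrate=5 bound=4 product=5
t=10: arr=3 -> substrate=6 bound=4 product=7
t=11: arr=0 -> substrate=6 bound=4 product=7
t=12: arr=0 -> substrate=5 bound=4 product=8
t=13: arr=1 -> substrate=5 bound=4 product=9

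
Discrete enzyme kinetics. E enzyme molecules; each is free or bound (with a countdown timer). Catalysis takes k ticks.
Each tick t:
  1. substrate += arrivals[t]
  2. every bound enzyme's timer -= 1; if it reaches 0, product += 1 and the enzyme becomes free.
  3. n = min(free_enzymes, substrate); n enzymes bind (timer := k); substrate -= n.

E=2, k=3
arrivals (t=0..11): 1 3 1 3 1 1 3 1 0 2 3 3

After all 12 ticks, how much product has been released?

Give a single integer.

t=0: arr=1 -> substrate=0 bound=1 product=0
t=1: arr=3 -> substrate=2 bound=2 product=0
t=2: arr=1 -> substrate=3 bound=2 product=0
t=3: arr=3 -> substrate=5 bound=2 product=1
t=4: arr=1 -> substrate=5 bound=2 product=2
t=5: arr=1 -> substrate=6 bound=2 product=2
t=6: arr=3 -> substrate=8 bound=2 product=3
t=7: arr=1 -> substrate=8 bound=2 product=4
t=8: arr=0 -> substrate=8 bound=2 product=4
t=9: arr=2 -> substrate=9 bound=2 product=5
t=10: arr=3 -> substrate=11 bound=2 product=6
t=11: arr=3 -> substrate=14 bound=2 product=6

Answer: 6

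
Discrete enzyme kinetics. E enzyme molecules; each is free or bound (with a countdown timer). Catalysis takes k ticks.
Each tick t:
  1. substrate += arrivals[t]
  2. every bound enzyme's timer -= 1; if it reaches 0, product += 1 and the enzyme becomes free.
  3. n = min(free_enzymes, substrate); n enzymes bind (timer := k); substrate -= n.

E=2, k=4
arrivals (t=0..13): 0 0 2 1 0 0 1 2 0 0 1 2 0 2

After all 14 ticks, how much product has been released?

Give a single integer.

t=0: arr=0 -> substrate=0 bound=0 product=0
t=1: arr=0 -> substrate=0 bound=0 product=0
t=2: arr=2 -> substrate=0 bound=2 product=0
t=3: arr=1 -> substrate=1 bound=2 product=0
t=4: arr=0 -> substrate=1 bound=2 product=0
t=5: arr=0 -> substrate=1 bound=2 product=0
t=6: arr=1 -> substrate=0 bound=2 product=2
t=7: arr=2 -> substrate=2 bound=2 product=2
t=8: arr=0 -> substrate=2 bound=2 product=2
t=9: arr=0 -> substrate=2 bound=2 product=2
t=10: arr=1 -> substrate=1 bound=2 product=4
t=11: arr=2 -> substrate=3 bound=2 product=4
t=12: arr=0 -> substrate=3 bound=2 product=4
t=13: arr=2 -> substrate=5 bound=2 product=4

Answer: 4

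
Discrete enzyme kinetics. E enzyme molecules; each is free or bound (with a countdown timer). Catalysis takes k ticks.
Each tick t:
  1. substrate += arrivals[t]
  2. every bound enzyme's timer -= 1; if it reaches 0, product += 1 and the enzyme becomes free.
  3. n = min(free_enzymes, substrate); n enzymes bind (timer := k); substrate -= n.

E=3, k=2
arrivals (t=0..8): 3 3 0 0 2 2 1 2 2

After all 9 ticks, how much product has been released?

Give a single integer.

t=0: arr=3 -> substrate=0 bound=3 product=0
t=1: arr=3 -> substrate=3 bound=3 product=0
t=2: arr=0 -> substrate=0 bound=3 product=3
t=3: arr=0 -> substrate=0 bound=3 product=3
t=4: arr=2 -> substrate=0 bound=2 product=6
t=5: arr=2 -> substrate=1 bound=3 product=6
t=6: arr=1 -> substrate=0 bound=3 product=8
t=7: arr=2 -> substrate=1 bound=3 product=9
t=8: arr=2 -> substrate=1 bound=3 product=11

Answer: 11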